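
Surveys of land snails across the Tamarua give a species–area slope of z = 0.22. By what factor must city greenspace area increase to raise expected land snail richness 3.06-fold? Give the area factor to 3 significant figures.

(A₂/A₁)^0.22 = 3.06, so A₂/A₁ = 3.06^(1/0.22) = 3.06^4.545
ln(A₂/A₁) = ln 3.06 / 0.22 = 1.1184 / 0.22 = 5.0837
A₂/A₁ = e^5.0837 ≈ 161.4

161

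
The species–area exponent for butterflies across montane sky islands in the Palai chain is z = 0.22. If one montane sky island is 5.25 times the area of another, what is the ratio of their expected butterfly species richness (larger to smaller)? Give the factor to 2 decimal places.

S₂/S₁ = (A₂/A₁)^z = 5.25^0.22
ln(S₂/S₁) = 0.22 × ln 5.25 = 0.22 × 1.6582 = 0.3648
S₂/S₁ = e^0.3648 ≈ 1.44

1.44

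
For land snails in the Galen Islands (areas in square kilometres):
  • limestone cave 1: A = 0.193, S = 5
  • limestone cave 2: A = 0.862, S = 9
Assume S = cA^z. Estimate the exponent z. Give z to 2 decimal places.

Taking logs: ln S = ln c + z ln A, so z = (ln S₂ − ln S₁)/(ln A₂ − ln A₁).
z = ln(9/5) / ln(0.862/0.193) = ln(1.8) / ln(4.466) = 0.5878 / 1.4966 = 0.3928

0.39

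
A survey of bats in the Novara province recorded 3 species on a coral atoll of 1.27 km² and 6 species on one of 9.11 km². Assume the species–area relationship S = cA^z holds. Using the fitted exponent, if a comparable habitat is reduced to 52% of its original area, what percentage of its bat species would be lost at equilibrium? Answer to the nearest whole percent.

z = ln(6/3) / ln(9.11/1.27) = 0.6931 / 1.9704 = 0.3518
S_new/S_old = (A_new/A_old)^z = 0.52^0.3518 = exp(0.3518 × -0.6539) = 0.7945
Fraction lost = 1 − 0.7945 = 0.2055

21%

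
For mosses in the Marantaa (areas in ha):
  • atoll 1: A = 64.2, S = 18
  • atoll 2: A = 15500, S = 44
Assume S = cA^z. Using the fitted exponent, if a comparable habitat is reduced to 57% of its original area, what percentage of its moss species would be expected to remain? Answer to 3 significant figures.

z = ln(44/18) / ln(15500/64.2) = 0.8938 / 5.4866 = 0.1629
S_new/S_old = (A_new/A_old)^z = 0.57^0.1629 = exp(0.1629 × -0.5621) = 0.9125

91.2%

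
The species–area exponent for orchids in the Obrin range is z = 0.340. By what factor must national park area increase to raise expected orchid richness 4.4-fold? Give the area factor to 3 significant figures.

78.1

(A₂/A₁)^0.34 = 4.4, so A₂/A₁ = 4.4^(1/0.34) = 4.4^2.941
ln(A₂/A₁) = ln 4.4 / 0.34 = 1.4816 / 0.34 = 4.3577
A₂/A₁ = e^4.3577 ≈ 78.07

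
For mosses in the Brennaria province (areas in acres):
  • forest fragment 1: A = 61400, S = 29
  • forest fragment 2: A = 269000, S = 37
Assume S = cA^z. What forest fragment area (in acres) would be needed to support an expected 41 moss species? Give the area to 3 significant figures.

501000 acres

z = ln(37/29) / ln(269000/61400) = 0.2436 / 1.4773 = 0.1649
c = 29 / 61400^0.1649 = 29 / 6.161 = 4.707
A = (41/4.707)^(1/0.1649) ⇒ ln A = ln(8.71)/0.1649 = 13.1250
A = e^13.1250 ≈ 501296 acres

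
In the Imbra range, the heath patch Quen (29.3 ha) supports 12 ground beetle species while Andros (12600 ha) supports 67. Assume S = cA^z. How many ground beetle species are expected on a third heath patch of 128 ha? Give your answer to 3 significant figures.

18.2

z = ln(67/12) / ln(12600/29.3) = 1.7198 / 6.0639 = 0.2836
c = 12 / 29.3^0.2836 = 12 / 2.606 = 4.604
S₃ = 4.604 × 128^0.2836 = 4.604 × 3.959 ≈ 18.23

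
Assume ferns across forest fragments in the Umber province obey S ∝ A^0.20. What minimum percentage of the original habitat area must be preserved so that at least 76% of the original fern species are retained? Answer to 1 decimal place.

25.4%

Need (A_new/A_old)^0.2 = 0.76, so A_new/A_old = 0.76^(1/0.2) = 0.76^5
ln(A_new/A_old) = ln 0.76 / 0.2 = -0.2744 / 0.2 = -1.3722
A_new/A_old = e^-1.3722 ≈ 0.2536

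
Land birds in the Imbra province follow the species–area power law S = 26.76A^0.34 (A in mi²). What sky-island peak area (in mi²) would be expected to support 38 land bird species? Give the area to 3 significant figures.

38 = 26.76 × A^0.34  ⇒  A^0.34 = 38/26.76 = 1.42
ln A = ln(1.42) / 0.34 = 0.3507 / 0.34 = 1.0314
A = e^1.0314 ≈ 2.805 mi²

2.81 mi²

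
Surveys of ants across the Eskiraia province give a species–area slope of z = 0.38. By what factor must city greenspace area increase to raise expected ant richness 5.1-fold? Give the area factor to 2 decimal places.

(A₂/A₁)^0.38 = 5.1, so A₂/A₁ = 5.1^(1/0.38) = 5.1^2.632
ln(A₂/A₁) = ln 5.1 / 0.38 = 1.6292 / 0.38 = 4.2875
A₂/A₁ = e^4.2875 ≈ 72.78

72.78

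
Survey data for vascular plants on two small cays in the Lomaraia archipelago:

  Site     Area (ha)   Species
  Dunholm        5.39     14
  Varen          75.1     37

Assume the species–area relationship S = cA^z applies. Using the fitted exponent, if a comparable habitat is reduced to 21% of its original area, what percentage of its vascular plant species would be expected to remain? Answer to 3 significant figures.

56.2%

z = ln(37/14) / ln(75.1/5.39) = 0.9719 / 2.6343 = 0.3689
S_new/S_old = (A_new/A_old)^z = 0.21^0.3689 = exp(0.3689 × -1.5606) = 0.5623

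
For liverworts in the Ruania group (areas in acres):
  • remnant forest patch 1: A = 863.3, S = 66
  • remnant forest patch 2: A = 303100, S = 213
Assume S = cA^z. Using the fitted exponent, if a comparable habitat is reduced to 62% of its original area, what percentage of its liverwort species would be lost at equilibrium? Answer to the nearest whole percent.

9%

z = ln(213/66) / ln(303100/863.3) = 1.1716 / 5.8611 = 0.1999
S_new/S_old = (A_new/A_old)^z = 0.62^0.1999 = exp(0.1999 × -0.4780) = 0.9089
Fraction lost = 1 − 0.9089 = 0.09114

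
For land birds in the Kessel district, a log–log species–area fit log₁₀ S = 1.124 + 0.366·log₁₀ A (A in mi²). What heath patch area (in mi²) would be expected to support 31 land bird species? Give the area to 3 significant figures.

31 = 13.3 × A^0.366  ⇒  A^0.366 = 31/13.3 = 2.33
ln A = ln(2.33) / 0.366 = 0.8459 / 0.366 = 2.3112
A = e^2.3112 ≈ 10.09 mi²

10.1 mi²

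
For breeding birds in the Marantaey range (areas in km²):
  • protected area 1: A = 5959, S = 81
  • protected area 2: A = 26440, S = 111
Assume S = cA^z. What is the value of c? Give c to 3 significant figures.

z = ln(S₂/S₁) / ln(A₂/A₁) = ln(111/81) / ln(26440/5959) = 0.3151 / 1.4900 = 0.2115
c = S₁ / A₁^z = 81 / 5959^0.2115 = 81 / 6.285 = 12.89

12.9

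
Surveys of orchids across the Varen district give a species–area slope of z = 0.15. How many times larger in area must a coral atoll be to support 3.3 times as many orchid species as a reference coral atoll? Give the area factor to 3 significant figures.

2860

(A₂/A₁)^0.15 = 3.3, so A₂/A₁ = 3.3^(1/0.15) = 3.3^6.667
ln(A₂/A₁) = ln 3.3 / 0.15 = 1.1939 / 0.15 = 7.9595
A₂/A₁ = e^7.9595 ≈ 2863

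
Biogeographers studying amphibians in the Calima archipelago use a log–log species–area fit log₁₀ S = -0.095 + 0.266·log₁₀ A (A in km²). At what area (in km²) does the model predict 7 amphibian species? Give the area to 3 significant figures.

7 = 0.8035 × A^0.266  ⇒  A^0.266 = 7/0.8035 = 8.712
ln A = ln(8.712) / 0.266 = 2.1647 / 0.266 = 8.1378
A = e^8.1378 ≈ 3421 km²

3420 km²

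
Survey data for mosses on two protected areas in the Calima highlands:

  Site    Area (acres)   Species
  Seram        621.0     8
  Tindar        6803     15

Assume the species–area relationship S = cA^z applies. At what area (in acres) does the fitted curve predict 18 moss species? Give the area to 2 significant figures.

z = ln(15/8) / ln(6803/621) = 0.6286 / 2.3938 = 0.2626
c = 8 / 621^0.2626 = 8 / 5.413 = 1.478
A = (18/1.478)^(1/0.2626) ⇒ ln A = ln(12.18)/0.2626 = 9.5194
A = e^9.5194 ≈ 13622 acres

14000 acres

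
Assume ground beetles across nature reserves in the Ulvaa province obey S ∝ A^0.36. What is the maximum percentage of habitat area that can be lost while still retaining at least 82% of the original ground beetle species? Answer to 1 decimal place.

42.4%

Need (A_new/A_old)^0.36 = 0.82, so A_new/A_old = 0.82^(1/0.36) = 0.82^2.778
ln(A_new/A_old) = ln 0.82 / 0.36 = -0.1985 / 0.36 = -0.5513
A_new/A_old = e^-0.5513 ≈ 0.5762
Fraction that can be lost = 1 − 0.5762 = 0.4238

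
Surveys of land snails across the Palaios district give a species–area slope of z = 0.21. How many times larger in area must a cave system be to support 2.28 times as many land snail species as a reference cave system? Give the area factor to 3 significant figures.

50.6

(A₂/A₁)^0.21 = 2.28, so A₂/A₁ = 2.28^(1/0.21) = 2.28^4.762
ln(A₂/A₁) = ln 2.28 / 0.21 = 0.8242 / 0.21 = 3.9246
A₂/A₁ = e^3.9246 ≈ 50.64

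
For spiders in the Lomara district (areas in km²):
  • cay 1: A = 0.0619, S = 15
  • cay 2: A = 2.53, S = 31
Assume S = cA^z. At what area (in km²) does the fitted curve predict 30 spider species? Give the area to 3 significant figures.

z = ln(31/15) / ln(2.53/0.0619) = 0.7259 / 3.7105 = 0.1956
c = 15 / 0.0619^0.1956 = 15 / 0.5802 = 25.85
A = (30/25.85)^(1/0.1956) ⇒ ln A = ln(1.16)/0.1956 = 0.7606
A = e^0.7606 ≈ 2.14 km²

2.14 km²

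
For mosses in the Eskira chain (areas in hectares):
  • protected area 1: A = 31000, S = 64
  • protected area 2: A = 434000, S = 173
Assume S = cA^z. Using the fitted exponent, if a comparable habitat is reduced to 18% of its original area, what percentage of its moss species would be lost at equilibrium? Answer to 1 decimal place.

47.6%

z = ln(173/64) / ln(434000/31000) = 0.9944 / 2.6391 = 0.3768
S_new/S_old = (A_new/A_old)^z = 0.18^0.3768 = exp(0.3768 × -1.7148) = 0.5241
Fraction lost = 1 − 0.5241 = 0.4759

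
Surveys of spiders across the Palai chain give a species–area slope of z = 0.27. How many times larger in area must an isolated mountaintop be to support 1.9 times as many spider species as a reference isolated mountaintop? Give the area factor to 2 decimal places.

10.78

(A₂/A₁)^0.27 = 1.9, so A₂/A₁ = 1.9^(1/0.27) = 1.9^3.704
ln(A₂/A₁) = ln 1.9 / 0.27 = 0.6419 / 0.27 = 2.3772
A₂/A₁ = e^2.3772 ≈ 10.78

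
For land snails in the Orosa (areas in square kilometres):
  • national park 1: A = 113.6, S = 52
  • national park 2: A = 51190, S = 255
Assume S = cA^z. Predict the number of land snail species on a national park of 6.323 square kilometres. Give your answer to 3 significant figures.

24.5

z = ln(255/52) / ln(51190/113.6) = 1.5900 / 6.1106 = 0.2602
c = 52 / 113.6^0.2602 = 52 / 3.426 = 15.18
S₃ = 15.18 × 6.323^0.2602 = 15.18 × 1.616 ≈ 24.52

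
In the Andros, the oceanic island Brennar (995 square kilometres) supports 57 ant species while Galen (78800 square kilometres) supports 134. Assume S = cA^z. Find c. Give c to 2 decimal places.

14.78

z = ln(S₂/S₁) / ln(A₂/A₁) = ln(134/57) / ln(78800/995) = 0.8548 / 4.3719 = 0.1955
c = S₁ / A₁^z = 57 / 995^0.1955 = 57 / 3.856 = 14.78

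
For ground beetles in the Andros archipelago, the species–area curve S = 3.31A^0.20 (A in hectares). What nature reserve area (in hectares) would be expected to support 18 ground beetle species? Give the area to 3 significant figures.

18 = 3.31 × A^0.2  ⇒  A^0.2 = 18/3.31 = 5.438
ln A = ln(5.438) / 0.2 = 1.6934 / 0.2 = 8.4671
A = e^8.4671 ≈ 4756 hectares

4760 hectares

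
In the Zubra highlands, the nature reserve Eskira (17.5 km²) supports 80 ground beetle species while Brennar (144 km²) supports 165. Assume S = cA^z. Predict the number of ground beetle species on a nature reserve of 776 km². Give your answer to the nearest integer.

z = ln(165/80) / ln(144/17.5) = 0.7239 / 2.1076 = 0.3435
c = 80 / 17.5^0.3435 = 80 / 2.673 = 29.93
S₃ = 29.93 × 776^0.3435 = 29.93 × 9.831 ≈ 294.3

294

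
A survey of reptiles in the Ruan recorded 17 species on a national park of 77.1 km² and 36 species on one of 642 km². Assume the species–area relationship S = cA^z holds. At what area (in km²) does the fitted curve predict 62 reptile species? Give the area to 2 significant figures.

3000 km²

z = ln(36/17) / ln(642/77.1) = 0.7503 / 2.1195 = 0.3540
c = 17 / 77.1^0.3540 = 17 / 4.656 = 3.651
A = (62/3.651)^(1/0.3540) ⇒ ln A = ln(16.98)/0.3540 = 8.0002
A = e^8.0002 ≈ 2982 km²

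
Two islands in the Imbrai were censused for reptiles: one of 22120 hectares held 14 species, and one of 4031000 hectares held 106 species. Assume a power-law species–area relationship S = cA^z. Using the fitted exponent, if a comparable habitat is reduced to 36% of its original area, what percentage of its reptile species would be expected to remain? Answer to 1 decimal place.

z = ln(106/14) / ln(4031000/22120) = 2.0244 / 5.2053 = 0.3889
S_new/S_old = (A_new/A_old)^z = 0.36^0.3889 = exp(0.3889 × -1.0217) = 0.6721

67.2%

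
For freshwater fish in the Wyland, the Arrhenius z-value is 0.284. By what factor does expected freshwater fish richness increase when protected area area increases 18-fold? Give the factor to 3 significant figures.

2.27

S₂/S₁ = (A₂/A₁)^z = 18^0.284
ln(S₂/S₁) = 0.284 × ln 18 = 0.284 × 2.8904 = 0.8209
S₂/S₁ = e^0.8209 ≈ 2.272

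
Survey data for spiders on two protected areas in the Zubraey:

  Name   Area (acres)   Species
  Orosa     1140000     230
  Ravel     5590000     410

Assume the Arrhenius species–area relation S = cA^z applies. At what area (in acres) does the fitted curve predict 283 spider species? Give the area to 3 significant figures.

2020000 acres

z = ln(410/230) / ln(5590000/1140000) = 0.5781 / 1.5900 = 0.3636
c = 230 / 1140000^0.3636 = 230 / 159.3 = 1.444
A = (283/1.444)^(1/0.3636) ⇒ ln A = ln(196)/0.3636 = 14.5169
A = e^14.5169 ≈ 2016522 acres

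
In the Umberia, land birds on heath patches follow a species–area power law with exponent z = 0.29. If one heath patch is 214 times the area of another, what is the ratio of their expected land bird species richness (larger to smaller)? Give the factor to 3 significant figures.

S₂/S₁ = (A₂/A₁)^z = 214^0.29
ln(S₂/S₁) = 0.29 × ln 214 = 0.29 × 5.3660 = 1.5561
S₂/S₁ = e^1.5561 ≈ 4.74

4.74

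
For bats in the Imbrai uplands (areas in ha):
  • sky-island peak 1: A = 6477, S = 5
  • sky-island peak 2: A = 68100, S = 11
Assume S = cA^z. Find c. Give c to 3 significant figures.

0.264

z = ln(S₂/S₁) / ln(A₂/A₁) = ln(11/5) / ln(68100/6477) = 0.7885 / 2.3527 = 0.3351
c = S₁ / A₁^z = 5 / 6477^0.3351 = 5 / 18.94 = 0.264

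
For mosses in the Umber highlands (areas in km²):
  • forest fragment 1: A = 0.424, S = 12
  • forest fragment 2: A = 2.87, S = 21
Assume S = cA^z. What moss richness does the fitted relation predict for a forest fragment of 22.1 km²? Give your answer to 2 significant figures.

z = ln(21/12) / ln(2.87/0.424) = 0.5596 / 1.9123 = 0.2926
c = 12 / 0.424^0.2926 = 12 / 0.778 = 15.43
S₃ = 15.43 × 22.1^0.2926 = 15.43 × 2.474 ≈ 38.16

38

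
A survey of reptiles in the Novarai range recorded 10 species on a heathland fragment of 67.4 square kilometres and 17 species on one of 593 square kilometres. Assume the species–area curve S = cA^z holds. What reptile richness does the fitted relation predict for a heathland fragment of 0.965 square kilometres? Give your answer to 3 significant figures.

z = ln(17/10) / ln(593/67.4) = 0.5306 / 2.1745 = 0.2440
c = 10 / 67.4^0.2440 = 10 / 2.794 = 3.579
S₃ = 3.579 × 0.965^0.2440 = 3.579 × 0.9913 ≈ 3.548

3.55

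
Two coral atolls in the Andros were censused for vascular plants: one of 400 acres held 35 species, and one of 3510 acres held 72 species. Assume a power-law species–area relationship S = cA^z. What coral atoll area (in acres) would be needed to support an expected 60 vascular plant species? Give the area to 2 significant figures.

2000 acres

z = ln(72/35) / ln(3510/400) = 0.7213 / 2.1719 = 0.3321
c = 35 / 400^0.3321 = 35 / 7.314 = 4.785
A = (60/4.785)^(1/0.3321) ⇒ ln A = ln(12.54)/0.3321 = 7.6144
A = e^7.6144 ≈ 2027 acres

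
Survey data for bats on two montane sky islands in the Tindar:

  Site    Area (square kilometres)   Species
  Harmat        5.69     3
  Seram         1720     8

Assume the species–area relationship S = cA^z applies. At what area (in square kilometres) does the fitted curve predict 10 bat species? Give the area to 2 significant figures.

6300 square kilometres

z = ln(8/3) / ln(1720/5.69) = 0.9808 / 5.7114 = 0.1717
c = 3 / 5.69^0.1717 = 3 / 1.348 = 2.226
A = (10/2.226)^(1/0.1717) ⇒ ln A = ln(4.493)/0.1717 = 8.7494
A = e^8.7494 ≈ 6307 square kilometres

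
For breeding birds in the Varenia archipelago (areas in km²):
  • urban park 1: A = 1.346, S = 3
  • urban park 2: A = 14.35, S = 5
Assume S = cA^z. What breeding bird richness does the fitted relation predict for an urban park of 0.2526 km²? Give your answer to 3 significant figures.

z = ln(5/3) / ln(14.35/1.346) = 0.5108 / 2.3666 = 0.2158
c = 3 / 1.346^0.2158 = 3 / 1.066 = 2.814
S₃ = 2.814 × 0.2526^0.2158 = 2.814 × 0.743 ≈ 2.091

2.09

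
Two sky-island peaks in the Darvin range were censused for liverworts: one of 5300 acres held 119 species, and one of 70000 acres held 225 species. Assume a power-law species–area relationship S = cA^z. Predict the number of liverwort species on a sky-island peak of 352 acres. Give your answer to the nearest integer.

61

z = ln(225/119) / ln(70000/5300) = 0.6370 / 2.5808 = 0.2468
c = 119 / 5300^0.2468 = 119 / 8.302 = 14.33
S₃ = 14.33 × 352^0.2468 = 14.33 × 4.251 ≈ 60.93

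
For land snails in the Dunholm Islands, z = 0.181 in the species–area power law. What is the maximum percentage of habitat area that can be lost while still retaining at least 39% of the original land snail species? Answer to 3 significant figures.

99.4%

Need (A_new/A_old)^0.181 = 0.39, so A_new/A_old = 0.39^(1/0.181) = 0.39^5.525
ln(A_new/A_old) = ln 0.39 / 0.181 = -0.9416 / 0.181 = -5.2023
A_new/A_old = e^-5.2023 ≈ 0.005504
Fraction that can be lost = 1 − 0.005504 = 0.9945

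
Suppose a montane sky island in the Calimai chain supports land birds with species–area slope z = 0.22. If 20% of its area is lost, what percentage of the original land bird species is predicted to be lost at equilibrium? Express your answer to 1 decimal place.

S_new/S_old = (A_new/A_old)^z = 0.8^0.22
= exp(0.22 × ln 0.8) = exp(0.22 × -0.2231) = exp(-0.0491) ≈ 0.9521
Fraction lost = 1 − 0.9521 = 0.04791

4.8%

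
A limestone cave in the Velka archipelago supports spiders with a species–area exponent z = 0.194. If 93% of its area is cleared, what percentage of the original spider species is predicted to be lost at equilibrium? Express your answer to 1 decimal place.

S_new/S_old = (A_new/A_old)^z = 0.07^0.194
= exp(0.194 × ln 0.07) = exp(0.194 × -2.6593) = exp(-0.5159) ≈ 0.597
Fraction lost = 1 − 0.597 = 0.403

40.3%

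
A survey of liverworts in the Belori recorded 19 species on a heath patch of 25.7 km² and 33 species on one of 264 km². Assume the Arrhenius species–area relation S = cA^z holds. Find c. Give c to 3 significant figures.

z = ln(S₂/S₁) / ln(A₂/A₁) = ln(33/19) / ln(264/25.7) = 0.5521 / 2.3295 = 0.2370
c = S₁ / A₁^z = 19 / 25.7^0.2370 = 19 / 2.158 = 8.803

8.80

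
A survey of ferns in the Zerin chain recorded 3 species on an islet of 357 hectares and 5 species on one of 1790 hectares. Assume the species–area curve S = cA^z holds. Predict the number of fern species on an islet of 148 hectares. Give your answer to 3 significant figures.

z = ln(5/3) / ln(1790/357) = 0.5108 / 1.6122 = 0.3168
c = 3 / 357^0.3168 = 3 / 6.439 = 0.4659
S₃ = 0.4659 × 148^0.3168 = 0.4659 × 4.871 ≈ 2.27

2.27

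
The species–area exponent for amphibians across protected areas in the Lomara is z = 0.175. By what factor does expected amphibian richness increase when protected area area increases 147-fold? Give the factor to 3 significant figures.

S₂/S₁ = (A₂/A₁)^z = 147^0.175
ln(S₂/S₁) = 0.175 × ln 147 = 0.175 × 4.9904 = 0.8733
S₂/S₁ = e^0.8733 ≈ 2.395

2.39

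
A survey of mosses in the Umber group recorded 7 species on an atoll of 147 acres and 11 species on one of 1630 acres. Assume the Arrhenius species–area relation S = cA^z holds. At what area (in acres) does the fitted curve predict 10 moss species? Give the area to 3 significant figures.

z = ln(11/7) / ln(1630/147) = 0.4520 / 2.4059 = 0.1879
c = 7 / 147^0.1879 = 7 / 2.554 = 2.741
A = (10/2.741)^(1/0.1879) ⇒ ln A = ln(3.648)/0.1879 = 6.8890
A = e^6.8890 ≈ 981.4 acres

981 acres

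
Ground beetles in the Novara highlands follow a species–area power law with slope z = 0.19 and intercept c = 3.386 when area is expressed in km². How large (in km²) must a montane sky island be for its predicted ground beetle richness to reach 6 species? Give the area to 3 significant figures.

6 = 3.386 × A^0.19  ⇒  A^0.19 = 6/3.386 = 1.772
ln A = ln(1.772) / 0.19 = 0.5721 / 0.19 = 3.0111
A = e^3.0111 ≈ 20.31 km²

20.3 km²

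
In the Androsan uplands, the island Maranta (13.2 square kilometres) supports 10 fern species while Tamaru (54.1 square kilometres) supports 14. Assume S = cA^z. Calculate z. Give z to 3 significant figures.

Taking logs: ln S = ln c + z ln A, so z = (ln S₂ − ln S₁)/(ln A₂ − ln A₁).
z = ln(14/10) / ln(54.1/13.2) = ln(1.4) / ln(4.098) = 0.3365 / 1.4106 = 0.2385

0.239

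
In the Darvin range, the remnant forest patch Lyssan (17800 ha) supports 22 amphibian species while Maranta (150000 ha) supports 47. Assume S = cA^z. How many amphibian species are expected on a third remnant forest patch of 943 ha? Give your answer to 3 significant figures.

7.73

z = ln(47/22) / ln(150000/17800) = 0.7591 / 2.1314 = 0.3561
c = 22 / 17800^0.3561 = 22 / 32.64 = 0.674
S₃ = 0.674 × 943^0.3561 = 0.674 × 11.46 ≈ 7.727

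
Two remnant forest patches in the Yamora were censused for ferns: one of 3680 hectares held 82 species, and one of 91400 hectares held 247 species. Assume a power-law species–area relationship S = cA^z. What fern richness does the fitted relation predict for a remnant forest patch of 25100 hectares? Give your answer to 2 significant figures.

160

z = ln(247/82) / ln(91400/3680) = 1.1027 / 3.2123 = 0.3433
c = 82 / 3680^0.3433 = 82 / 16.75 = 4.895
S₃ = 4.895 × 25100^0.3433 = 4.895 × 32.38 ≈ 158.5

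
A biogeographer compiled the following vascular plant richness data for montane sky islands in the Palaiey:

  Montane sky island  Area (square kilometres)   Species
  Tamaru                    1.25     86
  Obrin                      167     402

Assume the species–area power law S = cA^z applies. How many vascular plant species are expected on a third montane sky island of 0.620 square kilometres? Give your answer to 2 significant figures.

z = ln(402/86) / ln(167/1.25) = 1.5421 / 4.8949 = 0.3150
c = 86 / 1.25^0.3150 = 86 / 1.073 = 80.16
S₃ = 80.16 × 0.62^0.3150 = 80.16 × 0.8602 ≈ 68.95

69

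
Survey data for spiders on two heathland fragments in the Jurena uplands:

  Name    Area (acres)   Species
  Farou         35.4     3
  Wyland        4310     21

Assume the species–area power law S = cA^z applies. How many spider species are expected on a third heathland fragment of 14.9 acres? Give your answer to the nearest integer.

z = ln(21/3) / ln(4310/35.4) = 1.9459 / 4.8020 = 0.4052
c = 3 / 35.4^0.4052 = 3 / 4.243 = 0.707
S₃ = 0.707 × 14.9^0.4052 = 0.707 × 2.988 ≈ 2.113

2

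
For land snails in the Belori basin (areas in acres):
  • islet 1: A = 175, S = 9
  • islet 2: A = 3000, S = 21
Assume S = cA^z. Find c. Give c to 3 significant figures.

z = ln(S₂/S₁) / ln(A₂/A₁) = ln(21/9) / ln(3000/175) = 0.8473 / 2.8416 = 0.2982
c = S₁ / A₁^z = 9 / 175^0.2982 = 9 / 4.665 = 1.929

1.93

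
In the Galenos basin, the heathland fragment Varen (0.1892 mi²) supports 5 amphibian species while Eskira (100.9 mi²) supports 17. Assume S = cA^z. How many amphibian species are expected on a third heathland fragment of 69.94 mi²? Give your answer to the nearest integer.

z = ln(17/5) / ln(100.9/0.1892) = 1.2238 / 6.2791 = 0.1949
c = 5 / 0.1892^0.1949 = 5 / 0.7229 = 6.917
S₃ = 6.917 × 69.94^0.1949 = 6.917 × 2.288 ≈ 15.83

16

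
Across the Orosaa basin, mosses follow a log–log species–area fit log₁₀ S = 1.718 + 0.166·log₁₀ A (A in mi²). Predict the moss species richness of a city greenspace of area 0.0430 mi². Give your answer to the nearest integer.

S = 52.24 × 0.043^0.166 = 52.24 × 0.5931 ≈ 30.99

31 species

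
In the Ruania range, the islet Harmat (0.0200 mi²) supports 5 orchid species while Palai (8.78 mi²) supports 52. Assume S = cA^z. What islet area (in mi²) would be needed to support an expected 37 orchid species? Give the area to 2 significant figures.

3.6 mi²

z = ln(52/5) / ln(8.78/0.02) = 2.3418 / 6.0845 = 0.3849
c = 5 / 0.02^0.3849 = 5 / 0.2219 = 22.54
A = (37/22.54)^(1/0.3849) ⇒ ln A = ln(1.642)/0.3849 = 1.2882
A = e^1.2882 ≈ 3.626 mi²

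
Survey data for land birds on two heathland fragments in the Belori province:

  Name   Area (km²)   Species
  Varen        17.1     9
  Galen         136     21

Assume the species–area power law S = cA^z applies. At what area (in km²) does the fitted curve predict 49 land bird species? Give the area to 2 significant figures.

1100 km²

z = ln(21/9) / ln(136/17.1) = 0.8473 / 2.0736 = 0.4086
c = 9 / 17.1^0.4086 = 9 / 3.19 = 2.821
A = (49/2.821)^(1/0.4086) ⇒ ln A = ln(17.37)/0.4086 = 6.9862
A = e^6.9862 ≈ 1082 km²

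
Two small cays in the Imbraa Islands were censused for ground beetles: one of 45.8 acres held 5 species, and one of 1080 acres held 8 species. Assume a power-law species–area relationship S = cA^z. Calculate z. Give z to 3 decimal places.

Taking logs: ln S = ln c + z ln A, so z = (ln S₂ − ln S₁)/(ln A₂ − ln A₁).
z = ln(8/5) / ln(1080/45.8) = ln(1.6) / ln(23.58) = 0.4700 / 3.1604 = 0.1487

0.149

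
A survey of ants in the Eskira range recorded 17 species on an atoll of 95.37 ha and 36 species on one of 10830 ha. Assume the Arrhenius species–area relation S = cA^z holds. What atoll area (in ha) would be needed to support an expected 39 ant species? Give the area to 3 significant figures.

17900 ha

z = ln(36/17) / ln(10830/95.37) = 0.7503 / 4.7323 = 0.1585
c = 17 / 95.37^0.1585 = 17 / 2.06 = 8.253
A = (39/8.253)^(1/0.1585) ⇒ ln A = ln(4.726)/0.1585 = 9.7949
A = e^9.7949 ≈ 17942 ha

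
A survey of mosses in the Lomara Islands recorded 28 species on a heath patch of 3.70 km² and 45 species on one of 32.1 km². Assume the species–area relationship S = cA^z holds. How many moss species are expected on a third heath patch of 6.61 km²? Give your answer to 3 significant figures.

z = ln(45/28) / ln(32.1/3.7) = 0.4745 / 2.1605 = 0.2196
c = 28 / 3.7^0.2196 = 28 / 1.333 = 21.01
S₃ = 21.01 × 6.61^0.2196 = 21.01 × 1.514 ≈ 31.81

31.8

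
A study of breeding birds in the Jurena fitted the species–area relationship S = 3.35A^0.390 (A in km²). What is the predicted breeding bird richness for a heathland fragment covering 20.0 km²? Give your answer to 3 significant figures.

10.8

S = 3.35 × 20^0.39
ln S = ln 3.35 + 0.39 × ln 20 = 1.2090 + 0.39 × 2.9957 = 2.3773
S = e^2.3773 ≈ 10.78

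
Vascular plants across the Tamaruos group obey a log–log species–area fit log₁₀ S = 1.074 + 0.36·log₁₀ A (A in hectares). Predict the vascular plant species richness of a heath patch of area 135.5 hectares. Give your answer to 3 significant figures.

S = 11.86 × 135.5^0.36
ln S = ln 11.86 + 0.36 × ln 135.5 = 2.4730 + 0.36 × 4.9090 = 4.2402
S = e^4.2402 ≈ 69.42

69.4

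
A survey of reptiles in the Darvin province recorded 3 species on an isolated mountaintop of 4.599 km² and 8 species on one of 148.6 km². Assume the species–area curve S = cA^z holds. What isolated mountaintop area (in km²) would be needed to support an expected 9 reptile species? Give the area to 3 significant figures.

226 km²

z = ln(8/3) / ln(148.6/4.599) = 0.9808 / 3.4754 = 0.2822
c = 3 / 4.599^0.2822 = 3 / 1.538 = 1.95
A = (9/1.95)^(1/0.2822) ⇒ ln A = ln(4.615)/0.2822 = 5.4186
A = e^5.4186 ≈ 225.6 km²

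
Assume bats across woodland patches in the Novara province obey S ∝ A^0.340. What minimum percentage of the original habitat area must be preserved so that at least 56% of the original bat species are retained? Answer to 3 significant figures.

Need (A_new/A_old)^0.34 = 0.56, so A_new/A_old = 0.56^(1/0.34) = 0.56^2.941
ln(A_new/A_old) = ln 0.56 / 0.34 = -0.5798 / 0.34 = -1.7053
A_new/A_old = e^-1.7053 ≈ 0.1817

18.2%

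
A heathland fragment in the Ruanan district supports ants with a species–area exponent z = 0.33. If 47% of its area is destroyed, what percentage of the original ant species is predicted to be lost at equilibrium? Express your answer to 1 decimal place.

S_new/S_old = (A_new/A_old)^z = 0.53^0.33
= exp(0.33 × ln 0.53) = exp(0.33 × -0.6349) = exp(-0.2095) ≈ 0.811
Fraction lost = 1 − 0.811 = 0.189

18.9%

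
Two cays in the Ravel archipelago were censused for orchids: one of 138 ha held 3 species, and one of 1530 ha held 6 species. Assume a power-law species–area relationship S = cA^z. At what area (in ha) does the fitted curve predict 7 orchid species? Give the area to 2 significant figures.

2600 ha

z = ln(6/3) / ln(1530/138) = 0.6931 / 2.4058 = 0.2881
c = 3 / 138^0.2881 = 3 / 4.136 = 0.7254
A = (7/0.7254)^(1/0.2881) ⇒ ln A = ln(9.65)/0.2881 = 7.8680
A = e^7.8680 ≈ 2612 ha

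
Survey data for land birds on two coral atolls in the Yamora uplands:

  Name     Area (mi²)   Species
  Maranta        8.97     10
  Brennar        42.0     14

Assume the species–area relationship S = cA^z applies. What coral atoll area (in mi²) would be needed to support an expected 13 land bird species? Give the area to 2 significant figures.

30 mi²

z = ln(14/10) / ln(42/8.97) = 0.3365 / 1.5438 = 0.2180
c = 10 / 8.97^0.2180 = 10 / 1.613 = 6.199
A = (13/6.199)^(1/0.2180) ⇒ ln A = ln(2.097)/0.2180 = 3.3977
A = e^3.3977 ≈ 29.89 mi²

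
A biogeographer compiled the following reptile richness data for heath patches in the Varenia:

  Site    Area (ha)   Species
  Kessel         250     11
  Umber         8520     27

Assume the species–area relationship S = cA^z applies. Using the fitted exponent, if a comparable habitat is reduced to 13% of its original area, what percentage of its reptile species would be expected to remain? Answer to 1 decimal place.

z = ln(27/11) / ln(8520/250) = 0.8979 / 3.5287 = 0.2545
S_new/S_old = (A_new/A_old)^z = 0.13^0.2545 = exp(0.2545 × -2.0402) = 0.595

59.5%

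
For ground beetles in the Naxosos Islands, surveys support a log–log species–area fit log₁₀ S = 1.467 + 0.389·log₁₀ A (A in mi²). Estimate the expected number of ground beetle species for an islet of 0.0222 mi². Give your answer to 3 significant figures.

6.66

S = 29.31 × 0.0222^0.389 = 29.31 × 0.2274 ≈ 6.664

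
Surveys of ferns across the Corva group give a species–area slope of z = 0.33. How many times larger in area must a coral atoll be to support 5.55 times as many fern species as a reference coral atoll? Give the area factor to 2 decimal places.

180.07

(A₂/A₁)^0.33 = 5.55, so A₂/A₁ = 5.55^(1/0.33) = 5.55^3.03
ln(A₂/A₁) = ln 5.55 / 0.33 = 1.7138 / 0.33 = 5.1933
A₂/A₁ = e^5.1933 ≈ 180.1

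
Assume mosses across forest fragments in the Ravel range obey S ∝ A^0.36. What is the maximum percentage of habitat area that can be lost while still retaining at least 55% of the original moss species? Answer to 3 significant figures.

Need (A_new/A_old)^0.36 = 0.55, so A_new/A_old = 0.55^(1/0.36) = 0.55^2.778
ln(A_new/A_old) = ln 0.55 / 0.36 = -0.5978 / 0.36 = -1.6607
A_new/A_old = e^-1.6607 ≈ 0.19
Fraction that can be lost = 1 − 0.19 = 0.81

81.0%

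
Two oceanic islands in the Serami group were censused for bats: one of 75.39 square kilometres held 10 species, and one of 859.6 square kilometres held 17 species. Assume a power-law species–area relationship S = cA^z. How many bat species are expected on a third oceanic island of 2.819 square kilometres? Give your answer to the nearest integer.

z = ln(17/10) / ln(859.6/75.39) = 0.5306 / 2.4338 = 0.2180
c = 10 / 75.39^0.2180 = 10 / 2.566 = 3.897
S₃ = 3.897 × 2.819^0.2180 = 3.897 × 1.254 ≈ 4.885

5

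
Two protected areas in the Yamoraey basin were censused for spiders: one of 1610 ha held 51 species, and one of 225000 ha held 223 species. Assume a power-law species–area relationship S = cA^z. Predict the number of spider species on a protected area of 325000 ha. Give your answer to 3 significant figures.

z = ln(223/51) / ln(225000/1610) = 1.4753 / 4.9399 = 0.2987
c = 51 / 1610^0.2987 = 51 / 9.073 = 5.621
S₃ = 5.621 × 325000^0.2987 = 5.621 × 44.28 ≈ 248.9

249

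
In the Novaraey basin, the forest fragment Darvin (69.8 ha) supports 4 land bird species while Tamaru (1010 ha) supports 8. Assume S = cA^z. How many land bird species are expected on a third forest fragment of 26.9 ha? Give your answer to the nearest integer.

z = ln(8/4) / ln(1010/69.8) = 0.6931 / 2.6721 = 0.2594
c = 4 / 69.8^0.2594 = 4 / 3.008 = 1.33
S₃ = 1.33 × 26.9^0.2594 = 1.33 × 2.349 ≈ 3.123

3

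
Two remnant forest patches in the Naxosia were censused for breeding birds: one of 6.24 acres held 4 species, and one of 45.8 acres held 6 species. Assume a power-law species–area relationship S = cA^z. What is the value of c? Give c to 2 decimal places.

2.76

z = ln(S₂/S₁) / ln(A₂/A₁) = ln(6/4) / ln(45.8/6.24) = 0.4055 / 1.9933 = 0.2034
c = S₁ / A₁^z = 4 / 6.24^0.2034 = 4 / 1.451 = 2.756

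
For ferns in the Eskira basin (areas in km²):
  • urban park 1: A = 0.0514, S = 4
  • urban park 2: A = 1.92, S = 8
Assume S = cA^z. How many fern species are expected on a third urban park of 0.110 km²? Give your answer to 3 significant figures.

4.63

z = ln(8/4) / ln(1.92/0.0514) = 0.6931 / 3.6204 = 0.1915
c = 4 / 0.0514^0.1915 = 4 / 0.5665 = 7.061
S₃ = 7.061 × 0.11^0.1915 = 7.061 × 0.6553 ≈ 4.627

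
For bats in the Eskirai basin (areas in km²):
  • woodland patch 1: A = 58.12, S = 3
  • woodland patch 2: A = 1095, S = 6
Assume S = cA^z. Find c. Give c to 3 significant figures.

z = ln(S₂/S₁) / ln(A₂/A₁) = ln(6/3) / ln(1095/58.12) = 0.6931 / 2.9360 = 0.2361
c = S₁ / A₁^z = 3 / 58.12^0.2361 = 3 / 2.609 = 1.15

1.15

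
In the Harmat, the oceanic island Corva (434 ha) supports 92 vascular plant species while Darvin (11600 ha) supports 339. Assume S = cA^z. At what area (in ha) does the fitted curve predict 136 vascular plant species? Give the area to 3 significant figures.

1160 ha

z = ln(339/92) / ln(11600/434) = 1.3042 / 3.2857 = 0.3969
c = 92 / 434^0.3969 = 92 / 11.14 = 8.258
A = (136/8.258)^(1/0.3969) ⇒ ln A = ln(16.47)/0.3969 = 7.0578
A = e^7.0578 ≈ 1162 ha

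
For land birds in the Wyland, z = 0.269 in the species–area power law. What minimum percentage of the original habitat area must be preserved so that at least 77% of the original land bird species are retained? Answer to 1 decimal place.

37.8%

Need (A_new/A_old)^0.269 = 0.77, so A_new/A_old = 0.77^(1/0.269) = 0.77^3.717
ln(A_new/A_old) = ln 0.77 / 0.269 = -0.2614 / 0.269 = -0.9716
A_new/A_old = e^-0.9716 ≈ 0.3785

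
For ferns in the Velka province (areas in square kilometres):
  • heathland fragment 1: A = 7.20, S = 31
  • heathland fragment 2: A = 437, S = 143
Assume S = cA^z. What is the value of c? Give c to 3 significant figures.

z = ln(S₂/S₁) / ln(A₂/A₁) = ln(143/31) / ln(437/7.2) = 1.5289 / 4.1059 = 0.3724
c = S₁ / A₁^z = 31 / 7.2^0.3724 = 31 / 2.086 = 14.86

14.9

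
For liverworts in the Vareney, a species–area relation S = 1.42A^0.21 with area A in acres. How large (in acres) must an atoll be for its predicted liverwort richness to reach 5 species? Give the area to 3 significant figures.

401 acres

5 = 1.42 × A^0.21  ⇒  A^0.21 = 5/1.42 = 3.521
ln A = ln(3.521) / 0.21 = 1.2588 / 0.21 = 5.9942
A = e^5.9942 ≈ 401.1 acres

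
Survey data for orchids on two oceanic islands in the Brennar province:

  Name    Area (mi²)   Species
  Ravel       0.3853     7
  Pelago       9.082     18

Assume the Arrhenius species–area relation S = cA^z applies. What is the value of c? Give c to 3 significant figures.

9.31

z = ln(S₂/S₁) / ln(A₂/A₁) = ln(18/7) / ln(9.082/0.3853) = 0.9445 / 3.1600 = 0.2989
c = S₁ / A₁^z = 7 / 0.3853^0.2989 = 7 / 0.752 = 9.309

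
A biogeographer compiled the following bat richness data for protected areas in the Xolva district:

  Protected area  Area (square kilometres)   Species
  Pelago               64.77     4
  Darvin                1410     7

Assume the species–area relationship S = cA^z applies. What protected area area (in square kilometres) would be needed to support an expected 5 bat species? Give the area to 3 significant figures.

z = ln(7/4) / ln(1410/64.77) = 0.5596 / 3.0805 = 0.1817
c = 4 / 64.77^0.1817 = 4 / 2.133 = 1.875
A = (5/1.875)^(1/0.1817) ⇒ ln A = ln(2.667)/0.1817 = 5.3992
A = e^5.3992 ≈ 221.2 square kilometres

221 square kilometres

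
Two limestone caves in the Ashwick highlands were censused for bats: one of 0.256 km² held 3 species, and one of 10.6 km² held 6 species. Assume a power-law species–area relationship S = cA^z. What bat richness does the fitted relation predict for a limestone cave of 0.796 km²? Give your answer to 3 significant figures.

3.71

z = ln(6/3) / ln(10.6/0.256) = 0.6931 / 3.7234 = 0.1862
c = 3 / 0.256^0.1862 = 3 / 0.776 = 3.866
S₃ = 3.866 × 0.796^0.1862 = 3.866 × 0.9584 ≈ 3.705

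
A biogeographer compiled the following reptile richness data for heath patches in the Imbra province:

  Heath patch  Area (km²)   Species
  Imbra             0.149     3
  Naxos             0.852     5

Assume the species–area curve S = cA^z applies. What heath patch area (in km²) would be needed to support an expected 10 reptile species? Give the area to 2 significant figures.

9.1 km²

z = ln(5/3) / ln(0.852/0.149) = 0.5108 / 1.7436 = 0.2930
c = 3 / 0.149^0.2930 = 3 / 0.5725 = 5.24
A = (10/5.24)^(1/0.2930) ⇒ ln A = ln(1.908)/0.2930 = 2.2058
A = e^2.2058 ≈ 9.078 km²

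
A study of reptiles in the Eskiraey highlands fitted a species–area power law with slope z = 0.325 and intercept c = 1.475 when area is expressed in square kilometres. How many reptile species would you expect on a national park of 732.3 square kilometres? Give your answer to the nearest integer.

S = 1.475 × 732.3^0.325 = 1.475 × 8.531 ≈ 12.58

13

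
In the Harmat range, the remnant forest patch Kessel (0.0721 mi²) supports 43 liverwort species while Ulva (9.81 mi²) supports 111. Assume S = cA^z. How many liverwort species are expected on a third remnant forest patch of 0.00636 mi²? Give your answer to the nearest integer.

z = ln(111/43) / ln(9.81/0.0721) = 0.9483 / 4.9131 = 0.1930
c = 43 / 0.0721^0.1930 = 43 / 0.6019 = 71.43
S₃ = 71.43 × 0.00636^0.1930 = 71.43 × 0.3767 ≈ 26.91

27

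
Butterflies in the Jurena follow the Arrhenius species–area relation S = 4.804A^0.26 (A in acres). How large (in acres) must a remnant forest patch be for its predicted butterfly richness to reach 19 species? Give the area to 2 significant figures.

19 = 4.804 × A^0.26  ⇒  A^0.26 = 19/4.804 = 3.955
ln A = ln(3.955) / 0.26 = 1.3750 / 0.26 = 5.2884
A = e^5.2884 ≈ 198 acres

200 acres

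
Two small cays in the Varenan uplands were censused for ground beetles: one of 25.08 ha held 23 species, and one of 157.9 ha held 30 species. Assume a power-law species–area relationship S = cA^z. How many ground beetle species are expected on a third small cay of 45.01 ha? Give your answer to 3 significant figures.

25.0

z = ln(30/23) / ln(157.9/25.08) = 0.2657 / 1.8399 = 0.1444
c = 23 / 25.08^0.1444 = 23 / 1.593 = 14.44
S₃ = 14.44 × 45.01^0.1444 = 14.44 × 1.733 ≈ 25.03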